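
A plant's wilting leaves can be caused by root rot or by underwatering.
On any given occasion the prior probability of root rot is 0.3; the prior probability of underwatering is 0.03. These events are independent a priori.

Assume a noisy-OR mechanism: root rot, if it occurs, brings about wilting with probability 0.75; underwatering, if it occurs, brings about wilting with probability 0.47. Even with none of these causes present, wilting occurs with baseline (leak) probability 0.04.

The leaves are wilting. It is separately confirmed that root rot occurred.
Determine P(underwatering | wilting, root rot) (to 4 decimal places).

P(underwatering | wilting, root rot) ≈ 0.0343

Under noisy-OR, P(wilting | causes) = 1 − (1−0.04)·∏(1−qᵢ) over the active causes.
P(wilting | root rot) = 0.76×0.97 + 0.8728×0.03 = 0.737200 + 0.026184 = 0.763384
Restricting to configurations with underwatering present: 0.8728×0.03 = 0.026184.
Hence the posterior is 0.026184/0.763384 ≈ 0.0343.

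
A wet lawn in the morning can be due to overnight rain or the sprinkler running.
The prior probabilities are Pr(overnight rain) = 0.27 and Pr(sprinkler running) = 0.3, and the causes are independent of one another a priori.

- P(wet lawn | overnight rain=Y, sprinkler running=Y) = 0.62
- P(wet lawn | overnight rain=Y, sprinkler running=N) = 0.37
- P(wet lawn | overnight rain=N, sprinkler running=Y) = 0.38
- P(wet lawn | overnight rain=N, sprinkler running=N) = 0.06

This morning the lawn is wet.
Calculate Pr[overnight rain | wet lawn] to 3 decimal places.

By total probability over the 4 (overnight rain, sprinkler running) configurations:
  P(wet lawn) = 0.06*0.73*0.7 + 0.38*0.73*0.3 + 0.37*0.27*0.7 + 0.62*0.27*0.3
        = 0.030660 + 0.083220 + 0.069930 + 0.050220 = 0.234030
Configurations with overnight rain contribute 0.120150, so
  P(overnight rain | wet lawn) = 0.120150 / 0.234030 ≈ 0.513

Pr[overnight rain | wet lawn] ≈ 0.513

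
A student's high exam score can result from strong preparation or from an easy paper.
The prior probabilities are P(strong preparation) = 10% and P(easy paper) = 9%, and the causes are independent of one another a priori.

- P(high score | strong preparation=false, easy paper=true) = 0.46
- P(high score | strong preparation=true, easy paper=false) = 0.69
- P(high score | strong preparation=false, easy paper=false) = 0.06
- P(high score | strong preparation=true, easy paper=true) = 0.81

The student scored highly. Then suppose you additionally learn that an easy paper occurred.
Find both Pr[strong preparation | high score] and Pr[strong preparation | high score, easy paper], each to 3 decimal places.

P(high score) = 0.06*0.9*0.91 + 0.46*0.9*0.09 + 0.69*0.1*0.91 + 0.81*0.1*0.09 = 0.049140 + 0.037260 + 0.062790 + 0.007290 = 0.156480
Of this, 0.070080 comes from 0.062790 + 0.007290 (the strong preparation=true cases).
P(strong preparation | high score) = 0.070080 / 0.156480 ≈ 0.448

With the extra evidence:
For the numerator, keep only strong preparation=true terms: 0.81·0.1 = 0.081000
The normalizing constant is 0.46·0.9 + 0.81·0.1 = 0.495000
P(strong preparation | high score, easy paper) = 0.081000/0.495000 ≈ 0.164
The drop from 0.448 to 0.164 is the explaining-away (discounting) effect.

Pr[strong preparation | high score] ≈ 0.448; Pr[strong preparation | high score, easy paper] ≈ 0.164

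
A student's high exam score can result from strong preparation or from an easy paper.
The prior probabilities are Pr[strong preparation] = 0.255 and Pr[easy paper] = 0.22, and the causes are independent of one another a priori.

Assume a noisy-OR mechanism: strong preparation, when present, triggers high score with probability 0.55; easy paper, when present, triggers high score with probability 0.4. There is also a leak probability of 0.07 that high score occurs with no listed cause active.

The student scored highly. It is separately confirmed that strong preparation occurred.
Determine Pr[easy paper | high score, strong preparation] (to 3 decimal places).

Under noisy-OR, P(high score | causes) = 1 − (1−0.07)·∏(1−qᵢ) over the active causes.
Weight on easy paper=true, given the evidence: 0.7489*0.22 = 0.164758
The normalizing constant is 0.5815*0.78 + 0.7489*0.22 = 0.618328
P(easy paper | high score, strong preparation) = 0.164758/0.618328 ≈ 0.266

Pr[easy paper | high score, strong preparation] ≈ 0.266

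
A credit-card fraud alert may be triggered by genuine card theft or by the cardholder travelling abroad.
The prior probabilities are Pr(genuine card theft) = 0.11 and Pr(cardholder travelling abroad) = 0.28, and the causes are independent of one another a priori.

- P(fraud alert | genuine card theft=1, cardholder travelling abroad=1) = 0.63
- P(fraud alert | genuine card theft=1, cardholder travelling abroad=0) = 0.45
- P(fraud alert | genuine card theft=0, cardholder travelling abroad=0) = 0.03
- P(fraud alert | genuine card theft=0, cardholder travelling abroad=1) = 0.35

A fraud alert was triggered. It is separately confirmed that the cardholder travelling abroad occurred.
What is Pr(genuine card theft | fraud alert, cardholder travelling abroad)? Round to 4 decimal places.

Pr(genuine card theft | fraud alert, cardholder travelling abroad) ≈ 0.1820

For the numerator, keep only genuine card theft=true terms: 0.63×0.11 = 0.069300
The normalizing constant is 0.35×0.89 + 0.63×0.11 = 0.380800
P(genuine card theft | fraud alert, cardholder travelling abroad) = 0.069300/0.380800 ≈ 0.1820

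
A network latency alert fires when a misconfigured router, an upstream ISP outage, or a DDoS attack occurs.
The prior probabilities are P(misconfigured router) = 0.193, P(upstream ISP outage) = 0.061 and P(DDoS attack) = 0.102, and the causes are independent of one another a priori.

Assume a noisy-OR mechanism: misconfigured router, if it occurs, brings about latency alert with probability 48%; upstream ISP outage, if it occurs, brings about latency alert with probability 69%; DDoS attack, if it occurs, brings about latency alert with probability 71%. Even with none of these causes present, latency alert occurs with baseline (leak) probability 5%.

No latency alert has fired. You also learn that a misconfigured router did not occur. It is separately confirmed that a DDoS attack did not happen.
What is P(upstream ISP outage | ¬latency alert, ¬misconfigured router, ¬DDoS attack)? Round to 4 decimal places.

P(upstream ISP outage | ¬latency alert, ¬misconfigured router, ¬DDoS attack) ≈ 0.0197

Under noisy-OR, P(latency alert | causes) = 1 − (1−0.05)·∏(1−qᵢ) over the active causes.
By total probability over both values of upstream ISP outage:
  P(¬latency alert | ¬misconfigured router, ¬DDoS attack) = 0.95·0.939 + 0.2945·0.061
        = 0.892050 + 0.017964 = 0.910014
Keeping only the upstream ISP outage-present terms gives 0.017964, so
  P(upstream ISP outage | ¬latency alert, ¬misconfigured router, ¬DDoS attack) = 0.017964 / 0.910014 ≈ 0.0197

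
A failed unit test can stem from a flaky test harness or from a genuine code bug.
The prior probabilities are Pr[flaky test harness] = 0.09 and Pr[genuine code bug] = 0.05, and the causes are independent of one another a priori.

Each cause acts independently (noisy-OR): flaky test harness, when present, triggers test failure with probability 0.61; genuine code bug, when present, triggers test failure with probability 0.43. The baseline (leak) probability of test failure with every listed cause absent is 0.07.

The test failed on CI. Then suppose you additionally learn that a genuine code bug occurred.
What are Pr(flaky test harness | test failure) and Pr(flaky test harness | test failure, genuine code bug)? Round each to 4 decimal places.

Pr(flaky test harness | test failure) ≈ 0.4148; Pr(flaky test harness | test failure, genuine code bug) ≈ 0.1431

Under noisy-OR, P(test failure | causes) = 1 − (1−0.07)·∏(1−qᵢ) over the active causes.
P(test failure) = 0.07×0.91×0.95 + 0.4699×0.91×0.05 + 0.6373×0.09×0.95 + 0.793261×0.09×0.05 = 0.060515 + 0.021380 + 0.054489 + 0.003570 = 0.139954
Restricting to configurations with flaky test harness present: 0.054489 + 0.003570 = 0.058059.
Hence the posterior is 0.058059/0.139954 ≈ 0.4148.

With the extra evidence:
Enumerate both values of flaky test harness and weight by the priors:
  P(test failure | genuine code bug) = 0.4699×0.91 + 0.793261×0.09
        = 0.427609 + 0.071393 = 0.499002
The terms with flaky test harness present sum to 0.071393, so
  P(flaky test harness | test failure, genuine code bug) = 0.071393 / 0.499002 ≈ 0.1431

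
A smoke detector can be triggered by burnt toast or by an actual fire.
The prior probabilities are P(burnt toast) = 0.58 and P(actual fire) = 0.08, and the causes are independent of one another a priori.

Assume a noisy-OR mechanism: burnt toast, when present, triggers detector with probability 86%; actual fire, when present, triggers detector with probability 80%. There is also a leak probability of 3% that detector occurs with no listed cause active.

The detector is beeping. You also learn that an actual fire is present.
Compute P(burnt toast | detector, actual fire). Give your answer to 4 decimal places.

Under noisy-OR, P(detector | causes) = 1 − (1−0.03)·∏(1−qᵢ) over the active causes.
Weight on burnt toast=true, given the evidence: 0.97284*0.58 = 0.564247
The normalizing constant is 0.806*0.42 + 0.97284*0.58 = 0.902767
P(burnt toast | detector, actual fire) = 0.564247/0.902767 ≈ 0.6250

P(burnt toast | detector, actual fire) ≈ 0.6250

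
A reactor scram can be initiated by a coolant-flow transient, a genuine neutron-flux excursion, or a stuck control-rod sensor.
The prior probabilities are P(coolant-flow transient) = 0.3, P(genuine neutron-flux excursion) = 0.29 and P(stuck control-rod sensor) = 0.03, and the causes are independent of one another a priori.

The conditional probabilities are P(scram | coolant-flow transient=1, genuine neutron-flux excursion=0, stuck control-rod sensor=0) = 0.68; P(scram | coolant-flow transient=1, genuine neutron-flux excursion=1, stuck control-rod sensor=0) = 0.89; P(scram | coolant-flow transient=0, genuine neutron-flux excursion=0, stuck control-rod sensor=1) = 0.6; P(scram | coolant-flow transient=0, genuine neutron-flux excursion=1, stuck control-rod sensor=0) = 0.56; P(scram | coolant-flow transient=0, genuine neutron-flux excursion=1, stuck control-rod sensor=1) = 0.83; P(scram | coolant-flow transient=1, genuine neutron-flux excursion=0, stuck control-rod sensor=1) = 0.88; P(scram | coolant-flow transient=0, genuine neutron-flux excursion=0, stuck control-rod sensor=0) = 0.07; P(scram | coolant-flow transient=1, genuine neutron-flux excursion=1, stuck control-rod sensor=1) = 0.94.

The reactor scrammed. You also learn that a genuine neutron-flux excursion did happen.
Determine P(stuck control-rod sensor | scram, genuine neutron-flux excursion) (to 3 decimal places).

Sum P(scram|·) weighted by the priors over the 4 (coolant-flow transient, stuck control-rod sensor) configurations:
  P(scram | genuine neutron-flux excursion) = 0.56×0.7×0.97 + 0.83×0.7×0.03 + 0.89×0.3×0.97 + 0.94×0.3×0.03
        = 0.380240 + 0.017430 + 0.258990 + 0.008460 = 0.665120
Keeping only the stuck control-rod sensor-present terms gives 0.025890, so
  P(stuck control-rod sensor | scram, genuine neutron-flux excursion) = 0.025890 / 0.665120 ≈ 0.039

P(stuck control-rod sensor | scram, genuine neutron-flux excursion) ≈ 0.039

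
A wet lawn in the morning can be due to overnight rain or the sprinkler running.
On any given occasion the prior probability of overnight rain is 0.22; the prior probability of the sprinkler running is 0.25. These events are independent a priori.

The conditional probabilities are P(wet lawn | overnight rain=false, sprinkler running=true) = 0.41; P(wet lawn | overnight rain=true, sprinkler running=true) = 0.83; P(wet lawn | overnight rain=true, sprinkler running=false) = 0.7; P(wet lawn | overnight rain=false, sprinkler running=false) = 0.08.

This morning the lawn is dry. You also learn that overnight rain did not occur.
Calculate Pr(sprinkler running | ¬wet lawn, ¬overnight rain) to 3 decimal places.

Pr(sprinkler running | ¬wet lawn, ¬overnight rain) ≈ 0.176

Weight on sprinkler running=true, given the evidence: 0.59·0.25 = 0.147500
Normalizer over all consistent configurations: 0.92·0.75 + 0.59·0.25 = 0.837500
P(sprinkler running | ¬wet lawn, ¬overnight rain) = 0.147500/0.837500 ≈ 0.176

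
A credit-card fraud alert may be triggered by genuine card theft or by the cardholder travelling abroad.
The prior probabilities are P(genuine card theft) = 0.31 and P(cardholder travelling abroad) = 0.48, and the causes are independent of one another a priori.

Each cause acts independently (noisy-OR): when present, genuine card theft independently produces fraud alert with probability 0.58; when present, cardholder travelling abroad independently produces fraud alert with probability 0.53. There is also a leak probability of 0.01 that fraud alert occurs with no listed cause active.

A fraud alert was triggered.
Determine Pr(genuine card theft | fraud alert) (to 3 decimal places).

Pr(genuine card theft | fraud alert) ≈ 0.542

Under noisy-OR, P(fraud alert | causes) = 1 − (1−0.01)·∏(1−qᵢ) over the active causes.
Sum P(fraud alert|·) weighted by the priors over the 4 (genuine card theft, cardholder travelling abroad) configurations:
  P(fraud alert) = 0.01×0.69×0.52 + 0.5347×0.69×0.48 + 0.5842×0.31×0.52 + 0.804574×0.31×0.48
        = 0.003588 + 0.177093 + 0.094173 + 0.119721 = 0.394575
Configurations with genuine card theft contribute 0.213894, so
  P(genuine card theft | fraud alert) = 0.213894 / 0.394575 ≈ 0.542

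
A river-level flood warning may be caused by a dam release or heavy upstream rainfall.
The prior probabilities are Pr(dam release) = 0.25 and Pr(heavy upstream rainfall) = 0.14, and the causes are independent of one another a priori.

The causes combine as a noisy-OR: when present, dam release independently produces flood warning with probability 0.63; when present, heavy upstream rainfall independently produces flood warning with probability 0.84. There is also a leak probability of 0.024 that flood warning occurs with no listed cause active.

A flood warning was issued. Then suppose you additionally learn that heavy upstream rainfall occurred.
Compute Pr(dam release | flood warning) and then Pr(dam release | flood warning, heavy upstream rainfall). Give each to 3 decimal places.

Under noisy-OR, P(flood warning | causes) = 1 − (1−0.024)·∏(1−qᵢ) over the active causes.
P(flood warning) = 0.024×0.75×0.86 + 0.84384×0.75×0.14 + 0.63888×0.25×0.86 + 0.942221×0.25×0.14 = 0.015480 + 0.088603 + 0.137359 + 0.032978 = 0.274420
Of this, 0.170337 comes from 0.137359 + 0.032978 (the dam release=true cases).
P(dam release | flood warning) = 0.170337 / 0.274420 ≈ 0.621

With the extra evidence:
Weight on dam release=true, given the evidence: 0.942221·0.25 = 0.235555
Denominator P(flood warning | heavy upstream rainfall): 0.84384·0.75 + 0.942221·0.25 = 0.868435
P(dam release | flood warning, heavy upstream rainfall) = 0.235555/0.868435 ≈ 0.271

Pr(dam release | flood warning) ≈ 0.621; Pr(dam release | flood warning, heavy upstream rainfall) ≈ 0.271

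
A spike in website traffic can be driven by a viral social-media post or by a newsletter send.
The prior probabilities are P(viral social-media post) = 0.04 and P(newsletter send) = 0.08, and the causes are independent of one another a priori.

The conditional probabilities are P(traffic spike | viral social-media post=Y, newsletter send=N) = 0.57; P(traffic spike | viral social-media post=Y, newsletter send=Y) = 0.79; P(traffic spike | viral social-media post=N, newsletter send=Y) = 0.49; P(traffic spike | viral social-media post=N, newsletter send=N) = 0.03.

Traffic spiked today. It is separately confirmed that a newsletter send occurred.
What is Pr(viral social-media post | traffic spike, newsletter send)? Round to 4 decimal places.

Pr(viral social-media post | traffic spike, newsletter send) ≈ 0.0629

Weight on viral social-media post=true, given the evidence: 0.79×0.04 = 0.031600
Denominator P(traffic spike | newsletter send): 0.49×0.96 + 0.79×0.04 = 0.502000
Posterior = 0.031600 / 0.502000 ≈ 0.0629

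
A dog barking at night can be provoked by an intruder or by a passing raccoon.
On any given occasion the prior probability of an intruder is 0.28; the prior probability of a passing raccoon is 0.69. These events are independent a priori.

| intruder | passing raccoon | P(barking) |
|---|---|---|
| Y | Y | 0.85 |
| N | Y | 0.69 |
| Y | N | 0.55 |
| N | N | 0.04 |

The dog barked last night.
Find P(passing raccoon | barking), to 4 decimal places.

For the numerator, keep only passing raccoon=true terms: 0.342792 + 0.164220 = 0.507012
Denominator P(barking): 0.04×0.72×0.31 + 0.69×0.72×0.69 + 0.55×0.28×0.31 + 0.85×0.28×0.69 = 0.563680
P(passing raccoon | barking) = 0.507012/0.563680 ≈ 0.8995

P(passing raccoon | barking) ≈ 0.8995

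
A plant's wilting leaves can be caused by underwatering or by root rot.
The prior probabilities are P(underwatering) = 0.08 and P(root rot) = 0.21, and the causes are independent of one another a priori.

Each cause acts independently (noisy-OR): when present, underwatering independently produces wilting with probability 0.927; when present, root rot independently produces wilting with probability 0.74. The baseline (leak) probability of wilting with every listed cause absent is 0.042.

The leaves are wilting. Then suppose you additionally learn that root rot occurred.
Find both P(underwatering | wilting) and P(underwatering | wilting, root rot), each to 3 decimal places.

P(underwatering | wilting) ≈ 0.300; P(underwatering | wilting, root rot) ≈ 0.102

Under noisy-OR, P(wilting | causes) = 1 − (1−0.042)·∏(1−qᵢ) over the active causes.
P(wilting) = 0.042*0.92*0.79 + 0.75092*0.92*0.21 + 0.930066*0.08*0.79 + 0.981817*0.08*0.21 = 0.030526 + 0.145078 + 0.058780 + 0.016495 = 0.250879
Restricting to configurations with underwatering present: 0.058780 + 0.016495 = 0.075275.
P(underwatering | wilting) = 0.075275 / 0.250879 ≈ 0.300

Now condition on the additional information:
P(wilting | root rot) = 0.75092*0.92 + 0.981817*0.08 = 0.690846 + 0.078545 = 0.769391
Restricting to configurations with underwatering present: 0.981817*0.08 = 0.078545.
Hence the posterior is 0.078545/0.769391 ≈ 0.102.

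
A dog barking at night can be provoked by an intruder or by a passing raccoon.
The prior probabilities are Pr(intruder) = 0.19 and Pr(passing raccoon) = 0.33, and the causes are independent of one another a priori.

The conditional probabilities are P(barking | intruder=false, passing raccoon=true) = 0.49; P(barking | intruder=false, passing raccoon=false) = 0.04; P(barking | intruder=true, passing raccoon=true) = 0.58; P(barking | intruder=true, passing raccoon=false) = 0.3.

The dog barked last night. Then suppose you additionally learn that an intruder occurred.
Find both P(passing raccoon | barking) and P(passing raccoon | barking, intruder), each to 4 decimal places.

P(passing raccoon | barking) ≈ 0.7364; P(passing raccoon | barking, intruder) ≈ 0.4878

P(barking) = 0.04*0.81*0.67 + 0.49*0.81*0.33 + 0.3*0.19*0.67 + 0.58*0.19*0.33 = 0.021708 + 0.130977 + 0.038190 + 0.036366 = 0.227241
Of this, 0.167343 comes from 0.130977 + 0.036366 (the passing raccoon=true cases).
P(passing raccoon | barking) = 0.167343 / 0.227241 ≈ 0.7364

Now also conditioning on intruder=true:
Enumerate both values of passing raccoon and weight by the priors:
  P(barking | intruder) = 0.3*0.67 + 0.58*0.33
        = 0.201000 + 0.191400 = 0.392400
Configurations with passing raccoon contribute 0.191400, so
  P(passing raccoon | barking, intruder) = 0.191400 / 0.392400 ≈ 0.4878
— intruder explains away the evidence for passing raccoon.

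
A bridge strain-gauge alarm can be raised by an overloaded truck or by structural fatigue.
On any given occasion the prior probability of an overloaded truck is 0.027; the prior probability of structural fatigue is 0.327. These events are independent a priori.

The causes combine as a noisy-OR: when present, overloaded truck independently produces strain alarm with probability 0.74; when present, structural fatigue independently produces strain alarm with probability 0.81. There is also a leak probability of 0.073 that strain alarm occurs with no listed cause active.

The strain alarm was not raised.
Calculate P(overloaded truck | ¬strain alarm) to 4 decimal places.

Under noisy-OR, P(strain alarm | causes) = 1 − (1−0.073)·∏(1−qᵢ) over the active causes.
By total probability over the 4 (overloaded truck, structural fatigue) configurations:
  P(¬strain alarm) = 0.927*0.973*0.673 + 0.17613*0.973*0.327 + 0.24102*0.027*0.673 + 0.045794*0.027*0.327
        = 0.607026 + 0.056039 + 0.004380 + 0.000404 = 0.667849
Configurations with overloaded truck contribute 0.004784, so
  P(overloaded truck | ¬strain alarm) = 0.004784 / 0.667849 ≈ 0.0072

P(overloaded truck | ¬strain alarm) ≈ 0.0072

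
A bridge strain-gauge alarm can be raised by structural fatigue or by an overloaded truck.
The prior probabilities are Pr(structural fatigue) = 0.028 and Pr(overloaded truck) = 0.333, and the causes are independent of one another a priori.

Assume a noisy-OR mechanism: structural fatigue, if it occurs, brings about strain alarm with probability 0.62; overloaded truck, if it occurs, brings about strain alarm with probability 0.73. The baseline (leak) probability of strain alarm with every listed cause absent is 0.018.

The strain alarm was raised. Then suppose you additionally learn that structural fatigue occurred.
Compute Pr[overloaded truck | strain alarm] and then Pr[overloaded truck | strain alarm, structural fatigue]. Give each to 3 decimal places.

Under noisy-OR, P(strain alarm | causes) = 1 − (1−0.018)·∏(1−qᵢ) over the active causes.
Enumerate the 4 (structural fatigue, overloaded truck) configurations and weight by the priors:
  P(strain alarm) = 0.018·0.972·0.667 + 0.73486·0.972·0.333 + 0.62684·0.028·0.667 + 0.899247·0.028·0.333
        = 0.011670 + 0.237857 + 0.011707 + 0.008385 = 0.269619
The terms with overloaded truck present sum to 0.246242, so
  P(overloaded truck | strain alarm) = 0.246242 / 0.269619 ≈ 0.913

Now also conditioning on structural fatigue=true:
Weight on overloaded truck=true, given the evidence: 0.899247·0.333 = 0.299449
The normalizing constant is 0.62684·0.667 + 0.899247·0.333 = 0.717551
Posterior = 0.299449 / 0.717551 ≈ 0.417

Pr[overloaded truck | strain alarm] ≈ 0.913; Pr[overloaded truck | strain alarm, structural fatigue] ≈ 0.417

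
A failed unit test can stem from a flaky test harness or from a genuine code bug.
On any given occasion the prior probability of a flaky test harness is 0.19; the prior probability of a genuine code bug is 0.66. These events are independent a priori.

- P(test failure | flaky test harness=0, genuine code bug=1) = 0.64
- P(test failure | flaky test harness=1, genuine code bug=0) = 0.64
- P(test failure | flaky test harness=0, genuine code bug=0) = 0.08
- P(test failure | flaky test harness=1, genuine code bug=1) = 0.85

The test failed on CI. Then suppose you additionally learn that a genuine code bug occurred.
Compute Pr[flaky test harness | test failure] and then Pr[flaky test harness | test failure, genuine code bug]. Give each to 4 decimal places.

P(test failure) = 0.08·0.81·0.34 + 0.64·0.81·0.66 + 0.64·0.19·0.34 + 0.85·0.19·0.66 = 0.022032 + 0.342144 + 0.041344 + 0.106590 = 0.512110
The flaky test harness-present share is 0.041344 + 0.106590 = 0.147934.
P(flaky test harness | test failure) = 0.147934 / 0.512110 ≈ 0.2889

With the extra evidence:
Enumerate both values of flaky test harness and weight by the priors:
  P(test failure | genuine code bug) = 0.64×0.81 + 0.85×0.19
        = 0.518400 + 0.161500 = 0.679900
Configurations with flaky test harness contribute 0.161500, so
  P(flaky test harness | test failure, genuine code bug) = 0.161500 / 0.679900 ≈ 0.2375
This is intercausal reasoning (explaining away): once genuine code bug accounts for the test failure, flaky test harness becomes less likely.

Pr[flaky test harness | test failure] ≈ 0.2889; Pr[flaky test harness | test failure, genuine code bug] ≈ 0.2375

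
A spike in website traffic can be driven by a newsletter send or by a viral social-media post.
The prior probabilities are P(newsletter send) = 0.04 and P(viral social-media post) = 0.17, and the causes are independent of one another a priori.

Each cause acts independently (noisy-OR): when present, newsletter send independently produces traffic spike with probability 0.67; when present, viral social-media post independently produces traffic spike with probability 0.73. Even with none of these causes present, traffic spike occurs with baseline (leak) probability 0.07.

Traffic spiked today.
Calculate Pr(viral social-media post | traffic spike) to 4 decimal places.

Under noisy-OR, P(traffic spike | causes) = 1 − (1−0.07)·∏(1−qᵢ) over the active causes.
P(traffic spike) = 0.07·0.96·0.83 + 0.7489·0.96·0.17 + 0.6931·0.04·0.83 + 0.917137·0.04·0.17 = 0.055776 + 0.122220 + 0.023011 + 0.006237 = 0.207244
The viral social-media post-present share is 0.122220 + 0.006237 = 0.128457.
So P(viral social-media post | traffic spike) = 0.128457/0.207244 ≈ 0.6198.

Pr(viral social-media post | traffic spike) ≈ 0.6198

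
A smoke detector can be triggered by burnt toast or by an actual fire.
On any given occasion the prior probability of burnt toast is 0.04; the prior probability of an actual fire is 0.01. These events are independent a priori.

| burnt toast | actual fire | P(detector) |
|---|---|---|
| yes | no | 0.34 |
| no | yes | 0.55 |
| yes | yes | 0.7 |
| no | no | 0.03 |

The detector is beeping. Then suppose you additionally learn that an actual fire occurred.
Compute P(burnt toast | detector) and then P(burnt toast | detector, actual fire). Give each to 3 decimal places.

Enumerate the 4 (burnt toast, actual fire) configurations and weight by the priors:
  P(detector) = 0.03·0.96·0.99 + 0.55·0.96·0.01 + 0.34·0.04·0.99 + 0.7·0.04·0.01
        = 0.028512 + 0.005280 + 0.013464 + 0.000280 = 0.047536
Keeping only the burnt toast-present terms gives 0.013744, so
  P(burnt toast | detector) = 0.013744 / 0.047536 ≈ 0.289

Now condition on the additional information:
For the numerator, keep only burnt toast=true terms: 0.7·0.04 = 0.028000
Denominator P(detector | actual fire): 0.55·0.96 + 0.7·0.04 = 0.556000
P(burnt toast | detector, actual fire) = 0.028000/0.556000 ≈ 0.050

P(burnt toast | detector) ≈ 0.289; P(burnt toast | detector, actual fire) ≈ 0.050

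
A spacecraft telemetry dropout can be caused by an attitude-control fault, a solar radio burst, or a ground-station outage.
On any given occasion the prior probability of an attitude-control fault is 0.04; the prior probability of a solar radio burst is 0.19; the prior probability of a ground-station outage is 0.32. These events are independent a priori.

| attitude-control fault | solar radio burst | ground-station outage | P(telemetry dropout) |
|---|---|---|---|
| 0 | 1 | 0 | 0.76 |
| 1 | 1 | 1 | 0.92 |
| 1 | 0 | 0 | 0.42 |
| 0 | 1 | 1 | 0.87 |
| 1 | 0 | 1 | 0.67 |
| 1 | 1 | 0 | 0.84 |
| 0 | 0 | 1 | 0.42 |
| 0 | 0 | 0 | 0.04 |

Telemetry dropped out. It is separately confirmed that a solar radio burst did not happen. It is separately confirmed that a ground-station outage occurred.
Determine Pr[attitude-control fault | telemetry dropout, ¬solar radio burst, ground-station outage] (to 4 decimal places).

Pr[attitude-control fault | telemetry dropout, ¬solar radio burst, ground-station outage] ≈ 0.0623

Sum P(telemetry dropout|·) weighted by the priors over both values of attitude-control fault:
  P(telemetry dropout | ¬solar radio burst, ground-station outage) = 0.42·0.96 + 0.67·0.04
        = 0.403200 + 0.026800 = 0.430000
Keeping only the attitude-control fault-present terms gives 0.026800, so
  P(attitude-control fault | telemetry dropout, ¬solar radio burst, ground-station outage) = 0.026800 / 0.430000 ≈ 0.0623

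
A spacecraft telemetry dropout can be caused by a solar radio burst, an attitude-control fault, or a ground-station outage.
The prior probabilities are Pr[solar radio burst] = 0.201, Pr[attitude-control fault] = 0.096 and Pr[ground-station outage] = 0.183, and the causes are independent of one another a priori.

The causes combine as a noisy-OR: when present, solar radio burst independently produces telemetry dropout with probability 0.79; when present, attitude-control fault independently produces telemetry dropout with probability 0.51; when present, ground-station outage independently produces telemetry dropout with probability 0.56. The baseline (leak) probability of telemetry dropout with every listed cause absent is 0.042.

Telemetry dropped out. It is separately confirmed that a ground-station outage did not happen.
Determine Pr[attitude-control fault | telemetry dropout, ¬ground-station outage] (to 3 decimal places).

Under noisy-OR, P(telemetry dropout | causes) = 1 − (1−0.042)·∏(1−qᵢ) over the active causes.
By total probability over the 4 (solar radio burst, attitude-control fault) configurations:
  P(telemetry dropout | ¬ground-station outage) = 0.042·0.799·0.904 + 0.53058·0.799·0.096 + 0.79882·0.201·0.904 + 0.901422·0.201·0.096
        = 0.030336 + 0.040698 + 0.145149 + 0.017394 = 0.233577
The terms with attitude-control fault present sum to 0.058092, so
  P(attitude-control fault | telemetry dropout, ¬ground-station outage) = 0.058092 / 0.233577 ≈ 0.249

Pr[attitude-control fault | telemetry dropout, ¬ground-station outage] ≈ 0.249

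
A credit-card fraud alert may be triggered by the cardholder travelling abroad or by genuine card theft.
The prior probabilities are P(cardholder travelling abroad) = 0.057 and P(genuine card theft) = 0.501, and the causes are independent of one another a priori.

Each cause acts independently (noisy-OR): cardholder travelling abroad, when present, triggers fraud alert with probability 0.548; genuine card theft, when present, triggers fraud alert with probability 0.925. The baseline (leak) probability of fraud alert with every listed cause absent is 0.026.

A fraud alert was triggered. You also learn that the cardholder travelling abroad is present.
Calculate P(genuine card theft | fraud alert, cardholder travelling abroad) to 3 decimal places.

Under noisy-OR, P(fraud alert | causes) = 1 − (1−0.026)·∏(1−qᵢ) over the active causes.
P(fraud alert | cardholder travelling abroad) = 0.559752*0.499 + 0.966981*0.501 = 0.279316 + 0.484457 = 0.763773
Restricting to configurations with genuine card theft present: 0.966981*0.501 = 0.484457.
So P(genuine card theft | fraud alert, cardholder travelling abroad) = 0.484457/0.763773 ≈ 0.634.

P(genuine card theft | fraud alert, cardholder travelling abroad) ≈ 0.634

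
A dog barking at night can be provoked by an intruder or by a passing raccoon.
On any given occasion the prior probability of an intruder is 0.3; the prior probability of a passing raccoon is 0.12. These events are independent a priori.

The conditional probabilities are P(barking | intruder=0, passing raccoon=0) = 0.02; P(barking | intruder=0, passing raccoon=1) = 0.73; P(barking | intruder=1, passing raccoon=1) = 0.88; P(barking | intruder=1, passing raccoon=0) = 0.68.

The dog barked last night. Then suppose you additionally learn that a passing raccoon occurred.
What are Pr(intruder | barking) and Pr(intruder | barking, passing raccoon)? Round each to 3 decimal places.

Pr(intruder | barking) ≈ 0.741; Pr(intruder | barking, passing raccoon) ≈ 0.341

Weight on intruder=true, given the evidence: 0.179520 + 0.031680 = 0.211200
Normalizer over all consistent configurations: 0.02*0.7*0.88 + 0.73*0.7*0.12 + 0.68*0.3*0.88 + 0.88*0.3*0.12 = 0.284840
Posterior = 0.211200 / 0.284840 ≈ 0.741

Now condition on the additional information:
P(barking | passing raccoon) = 0.73×0.7 + 0.88×0.3 = 0.511000 + 0.264000 = 0.775000
Of this, 0.264000 comes from 0.88×0.3 (the intruder=true cases).
P(intruder | barking, passing raccoon) = 0.264000 / 0.775000 ≈ 0.341
Conditioning on passing raccoon lowers the posterior on intruder: the classic explaining-away effect in a common-effect structure.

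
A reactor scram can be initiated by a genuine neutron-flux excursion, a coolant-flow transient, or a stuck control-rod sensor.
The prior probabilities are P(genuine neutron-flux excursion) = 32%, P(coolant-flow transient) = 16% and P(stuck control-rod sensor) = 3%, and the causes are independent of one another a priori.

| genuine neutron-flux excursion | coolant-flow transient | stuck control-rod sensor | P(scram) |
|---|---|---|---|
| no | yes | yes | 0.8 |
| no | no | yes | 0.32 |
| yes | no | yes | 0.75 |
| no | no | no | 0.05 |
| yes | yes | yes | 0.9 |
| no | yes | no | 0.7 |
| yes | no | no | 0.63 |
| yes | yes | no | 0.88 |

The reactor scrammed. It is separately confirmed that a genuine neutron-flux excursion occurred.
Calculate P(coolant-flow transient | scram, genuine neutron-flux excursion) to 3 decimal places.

P(coolant-flow transient | scram, genuine neutron-flux excursion) ≈ 0.209

Enumerate the 4 (coolant-flow transient, stuck control-rod sensor) configurations and weight by the priors:
  P(scram | genuine neutron-flux excursion) = 0.63*0.84*0.97 + 0.75*0.84*0.03 + 0.88*0.16*0.97 + 0.9*0.16*0.03
        = 0.513324 + 0.018900 + 0.136576 + 0.004320 = 0.673120
The terms with coolant-flow transient present sum to 0.140896, so
  P(coolant-flow transient | scram, genuine neutron-flux excursion) = 0.140896 / 0.673120 ≈ 0.209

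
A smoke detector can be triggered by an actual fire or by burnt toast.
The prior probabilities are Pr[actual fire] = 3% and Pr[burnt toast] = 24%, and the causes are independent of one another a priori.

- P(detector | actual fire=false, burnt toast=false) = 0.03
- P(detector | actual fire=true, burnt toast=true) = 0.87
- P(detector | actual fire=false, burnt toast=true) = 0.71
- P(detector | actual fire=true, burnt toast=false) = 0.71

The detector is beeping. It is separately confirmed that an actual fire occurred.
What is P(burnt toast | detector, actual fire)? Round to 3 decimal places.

P(burnt toast | detector, actual fire) ≈ 0.279

P(detector | actual fire) = 0.71·0.76 + 0.87·0.24 = 0.539600 + 0.208800 = 0.748400
Of this, 0.208800 comes from 0.87·0.24 (the burnt toast=true cases).
Hence the posterior is 0.208800/0.748400 ≈ 0.279.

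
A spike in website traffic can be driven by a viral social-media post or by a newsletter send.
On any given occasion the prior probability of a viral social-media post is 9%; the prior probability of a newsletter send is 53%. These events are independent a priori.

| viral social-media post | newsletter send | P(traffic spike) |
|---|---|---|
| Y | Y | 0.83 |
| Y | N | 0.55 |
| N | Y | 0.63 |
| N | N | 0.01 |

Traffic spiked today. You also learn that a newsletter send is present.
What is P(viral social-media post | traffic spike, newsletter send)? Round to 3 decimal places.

P(viral social-media post | traffic spike, newsletter send) ≈ 0.115

By total probability over both values of viral social-media post:
  P(traffic spike | newsletter send) = 0.63·0.91 + 0.83·0.09
        = 0.573300 + 0.074700 = 0.648000
Keeping only the viral social-media post-present terms gives 0.074700, so
  P(viral social-media post | traffic spike, newsletter send) = 0.074700 / 0.648000 ≈ 0.115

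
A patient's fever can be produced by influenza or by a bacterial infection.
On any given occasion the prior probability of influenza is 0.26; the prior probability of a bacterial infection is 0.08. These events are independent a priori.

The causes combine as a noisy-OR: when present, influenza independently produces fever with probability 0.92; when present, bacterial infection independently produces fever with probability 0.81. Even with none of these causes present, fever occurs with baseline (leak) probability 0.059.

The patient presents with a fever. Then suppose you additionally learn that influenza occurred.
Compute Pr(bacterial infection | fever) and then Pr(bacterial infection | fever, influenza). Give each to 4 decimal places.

Pr(bacterial infection | fever) ≈ 0.2091; Pr(bacterial infection | fever, influenza) ≈ 0.0848

Under noisy-OR, P(fever | causes) = 1 − (1−0.059)·∏(1−qᵢ) over the active causes.
P(fever) = 0.059*0.74*0.92 + 0.82121*0.74*0.08 + 0.92472*0.26*0.92 + 0.985697*0.26*0.08 = 0.040167 + 0.048616 + 0.221193 + 0.020502 = 0.330478
Of this, 0.069118 comes from 0.048616 + 0.020502 (the bacterial infection=true cases).
P(bacterial infection | fever) = 0.069118 / 0.330478 ≈ 0.2091

Now also conditioning on influenza=true:
P(fever | influenza) = 0.92472·0.92 + 0.985697·0.08 = 0.850742 + 0.078856 = 0.929598
The bacterial infection-present share is 0.985697·0.08 = 0.078856.
So P(bacterial infection | fever, influenza) = 0.078856/0.929598 ≈ 0.0848.
This is intercausal reasoning (explaining away): once influenza accounts for the fever, bacterial infection becomes less likely.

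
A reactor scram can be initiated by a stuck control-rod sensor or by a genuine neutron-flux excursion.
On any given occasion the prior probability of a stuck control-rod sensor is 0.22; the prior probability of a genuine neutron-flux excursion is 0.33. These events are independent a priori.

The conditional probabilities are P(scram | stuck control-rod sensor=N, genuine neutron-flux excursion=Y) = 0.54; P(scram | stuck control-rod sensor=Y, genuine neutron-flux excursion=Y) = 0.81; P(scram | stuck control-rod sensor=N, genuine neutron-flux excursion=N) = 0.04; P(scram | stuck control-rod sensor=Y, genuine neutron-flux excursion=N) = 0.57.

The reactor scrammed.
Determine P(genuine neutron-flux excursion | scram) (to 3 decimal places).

Enumerate the 4 (stuck control-rod sensor, genuine neutron-flux excursion) configurations and weight by the priors:
  P(scram) = 0.04×0.78×0.67 + 0.54×0.78×0.33 + 0.57×0.22×0.67 + 0.81×0.22×0.33
        = 0.020904 + 0.138996 + 0.084018 + 0.058806 = 0.302724
The terms with genuine neutron-flux excursion present sum to 0.197802, so
  P(genuine neutron-flux excursion | scram) = 0.197802 / 0.302724 ≈ 0.653

P(genuine neutron-flux excursion | scram) ≈ 0.653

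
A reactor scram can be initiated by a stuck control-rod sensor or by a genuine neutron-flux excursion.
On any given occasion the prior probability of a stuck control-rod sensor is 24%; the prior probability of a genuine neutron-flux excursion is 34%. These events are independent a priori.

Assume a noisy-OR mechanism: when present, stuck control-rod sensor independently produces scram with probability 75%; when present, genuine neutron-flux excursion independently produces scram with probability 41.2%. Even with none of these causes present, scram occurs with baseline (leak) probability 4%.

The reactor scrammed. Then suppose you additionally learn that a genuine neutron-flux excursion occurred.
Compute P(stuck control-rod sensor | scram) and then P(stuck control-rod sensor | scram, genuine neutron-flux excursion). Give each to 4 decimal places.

Under noisy-OR, P(scram | causes) = 1 − (1−0.04)·∏(1−qᵢ) over the active causes.
P(scram) = 0.04×0.76×0.66 + 0.43552×0.76×0.34 + 0.76×0.24×0.66 + 0.85888×0.24×0.34 = 0.020064 + 0.112538 + 0.120384 + 0.070085 = 0.323071
Restricting to configurations with stuck control-rod sensor present: 0.120384 + 0.070085 = 0.190469.
Hence the posterior is 0.190469/0.323071 ≈ 0.5896.

Now also conditioning on genuine neutron-flux excursion=true:
P(scram | genuine neutron-flux excursion) = 0.43552×0.76 + 0.85888×0.24 = 0.330995 + 0.206131 = 0.537126
Restricting to configurations with stuck control-rod sensor present: 0.85888×0.24 = 0.206131.
So P(stuck control-rod sensor | scram, genuine neutron-flux excursion) = 0.206131/0.537126 ≈ 0.3838.
— genuine neutron-flux excursion explains away the evidence for stuck control-rod sensor.

P(stuck control-rod sensor | scram) ≈ 0.5896; P(stuck control-rod sensor | scram, genuine neutron-flux excursion) ≈ 0.3838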